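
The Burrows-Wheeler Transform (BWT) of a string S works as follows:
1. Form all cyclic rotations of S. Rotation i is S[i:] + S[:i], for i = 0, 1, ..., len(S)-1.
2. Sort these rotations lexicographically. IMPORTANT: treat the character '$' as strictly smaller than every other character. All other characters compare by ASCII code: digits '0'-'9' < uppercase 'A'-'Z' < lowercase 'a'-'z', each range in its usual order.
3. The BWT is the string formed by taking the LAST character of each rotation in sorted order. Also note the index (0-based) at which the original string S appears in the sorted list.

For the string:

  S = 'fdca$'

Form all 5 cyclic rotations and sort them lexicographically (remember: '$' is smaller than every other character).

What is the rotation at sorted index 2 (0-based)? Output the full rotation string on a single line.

All 5 rotations (rotation i = S[i:]+S[:i]):
  rot[0] = fdca$
  rot[1] = dca$f
  rot[2] = ca$fd
  rot[3] = a$fdc
  rot[4] = $fdca
Sorted (with $ < everything):
  sorted[0] = $fdca
  sorted[1] = a$fdc
  sorted[2] = ca$fd
  sorted[3] = dca$f
  sorted[4] = fdca$
sorted[2] = ca$fd

Answer: ca$fd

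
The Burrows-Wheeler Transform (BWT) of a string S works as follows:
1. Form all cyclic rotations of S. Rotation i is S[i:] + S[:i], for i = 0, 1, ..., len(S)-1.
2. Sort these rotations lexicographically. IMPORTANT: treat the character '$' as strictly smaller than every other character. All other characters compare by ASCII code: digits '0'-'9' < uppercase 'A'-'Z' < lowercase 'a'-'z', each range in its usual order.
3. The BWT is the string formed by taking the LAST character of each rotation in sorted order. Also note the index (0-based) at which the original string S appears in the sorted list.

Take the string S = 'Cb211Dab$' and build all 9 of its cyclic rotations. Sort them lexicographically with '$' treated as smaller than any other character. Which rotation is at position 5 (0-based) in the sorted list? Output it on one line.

All 9 rotations (rotation i = S[i:]+S[:i]):
  rot[0] = Cb211Dab$
  rot[1] = b211Dab$C
  rot[2] = 211Dab$Cb
  rot[3] = 11Dab$Cb2
  rot[4] = 1Dab$Cb21
  rot[5] = Dab$Cb211
  rot[6] = ab$Cb211D
  rot[7] = b$Cb211Da
  rot[8] = $Cb211Dab
Sorted (with $ < everything):
  sorted[0] = $Cb211Dab
  sorted[1] = 11Dab$Cb2
  sorted[2] = 1Dab$Cb21
  sorted[3] = 211Dab$Cb
  sorted[4] = Cb211Dab$
  sorted[5] = Dab$Cb211
  sorted[6] = ab$Cb211D
  sorted[7] = b$Cb211Da
  sorted[8] = b211Dab$C
sorted[5] = Dab$Cb211

Answer: Dab$Cb211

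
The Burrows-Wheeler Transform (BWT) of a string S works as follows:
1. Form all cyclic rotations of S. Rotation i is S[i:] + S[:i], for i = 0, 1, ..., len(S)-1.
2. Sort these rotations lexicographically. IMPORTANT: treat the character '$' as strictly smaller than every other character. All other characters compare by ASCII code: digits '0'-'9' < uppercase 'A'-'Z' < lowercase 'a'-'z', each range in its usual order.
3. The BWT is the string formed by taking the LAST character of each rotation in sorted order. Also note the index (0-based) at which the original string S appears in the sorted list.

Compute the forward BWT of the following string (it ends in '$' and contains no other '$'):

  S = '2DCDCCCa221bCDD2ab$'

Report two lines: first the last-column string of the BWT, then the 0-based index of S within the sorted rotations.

All 19 rotations (rotation i = S[i:]+S[:i]):
  rot[0] = 2DCDCCCa221bCDD2ab$
  rot[1] = DCDCCCa221bCDD2ab$2
  rot[2] = CDCCCa221bCDD2ab$2D
  rot[3] = DCCCa221bCDD2ab$2DC
  rot[4] = CCCa221bCDD2ab$2DCD
  rot[5] = CCa221bCDD2ab$2DCDC
  rot[6] = Ca221bCDD2ab$2DCDCC
  rot[7] = a221bCDD2ab$2DCDCCC
  rot[8] = 221bCDD2ab$2DCDCCCa
  rot[9] = 21bCDD2ab$2DCDCCCa2
  rot[10] = 1bCDD2ab$2DCDCCCa22
  rot[11] = bCDD2ab$2DCDCCCa221
  rot[12] = CDD2ab$2DCDCCCa221b
  rot[13] = DD2ab$2DCDCCCa221bC
  rot[14] = D2ab$2DCDCCCa221bCD
  rot[15] = 2ab$2DCDCCCa221bCDD
  rot[16] = ab$2DCDCCCa221bCDD2
  rot[17] = b$2DCDCCCa221bCDD2a
  rot[18] = $2DCDCCCa221bCDD2ab
Sorted (with $ < everything):
  sorted[0] = $2DCDCCCa221bCDD2ab  (last char: 'b')
  sorted[1] = 1bCDD2ab$2DCDCCCa22  (last char: '2')
  sorted[2] = 21bCDD2ab$2DCDCCCa2  (last char: '2')
  sorted[3] = 221bCDD2ab$2DCDCCCa  (last char: 'a')
  sorted[4] = 2DCDCCCa221bCDD2ab$  (last char: '$')
  sorted[5] = 2ab$2DCDCCCa221bCDD  (last char: 'D')
  sorted[6] = CCCa221bCDD2ab$2DCD  (last char: 'D')
  sorted[7] = CCa221bCDD2ab$2DCDC  (last char: 'C')
  sorted[8] = CDCCCa221bCDD2ab$2D  (last char: 'D')
  sorted[9] = CDD2ab$2DCDCCCa221b  (last char: 'b')
  sorted[10] = Ca221bCDD2ab$2DCDCC  (last char: 'C')
  sorted[11] = D2ab$2DCDCCCa221bCD  (last char: 'D')
  sorted[12] = DCCCa221bCDD2ab$2DC  (last char: 'C')
  sorted[13] = DCDCCCa221bCDD2ab$2  (last char: '2')
  sorted[14] = DD2ab$2DCDCCCa221bC  (last char: 'C')
  sorted[15] = a221bCDD2ab$2DCDCCC  (last char: 'C')
  sorted[16] = ab$2DCDCCCa221bCDD2  (last char: '2')
  sorted[17] = b$2DCDCCCa221bCDD2a  (last char: 'a')
  sorted[18] = bCDD2ab$2DCDCCCa221  (last char: '1')
Last column: b22a$DDCDbCDC2CC2a1
Original string S is at sorted index 4

Answer: b22a$DDCDbCDC2CC2a1
4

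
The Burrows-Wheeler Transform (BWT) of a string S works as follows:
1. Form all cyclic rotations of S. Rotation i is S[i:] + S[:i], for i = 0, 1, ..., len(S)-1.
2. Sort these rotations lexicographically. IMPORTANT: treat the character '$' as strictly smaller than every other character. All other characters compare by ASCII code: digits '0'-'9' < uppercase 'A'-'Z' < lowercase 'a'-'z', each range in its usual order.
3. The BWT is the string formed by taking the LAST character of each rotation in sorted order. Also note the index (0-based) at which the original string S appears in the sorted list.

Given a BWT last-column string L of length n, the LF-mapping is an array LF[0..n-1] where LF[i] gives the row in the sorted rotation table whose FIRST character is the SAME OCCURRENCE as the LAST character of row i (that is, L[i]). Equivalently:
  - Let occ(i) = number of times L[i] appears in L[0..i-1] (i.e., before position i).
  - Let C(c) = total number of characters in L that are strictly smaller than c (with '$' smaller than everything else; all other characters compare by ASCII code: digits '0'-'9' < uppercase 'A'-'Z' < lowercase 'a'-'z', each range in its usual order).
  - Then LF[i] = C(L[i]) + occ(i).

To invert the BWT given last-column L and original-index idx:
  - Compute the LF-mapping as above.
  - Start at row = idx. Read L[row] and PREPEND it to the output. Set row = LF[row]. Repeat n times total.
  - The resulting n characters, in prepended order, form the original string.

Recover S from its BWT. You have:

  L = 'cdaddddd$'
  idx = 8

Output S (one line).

LF mapping: 2 3 1 4 5 6 7 8 0
Walk LF starting at row 8, prepending L[row]:
  step 1: row=8, L[8]='$', prepend. Next row=LF[8]=0
  step 2: row=0, L[0]='c', prepend. Next row=LF[0]=2
  step 3: row=2, L[2]='a', prepend. Next row=LF[2]=1
  step 4: row=1, L[1]='d', prepend. Next row=LF[1]=3
  step 5: row=3, L[3]='d', prepend. Next row=LF[3]=4
  step 6: row=4, L[4]='d', prepend. Next row=LF[4]=5
  step 7: row=5, L[5]='d', prepend. Next row=LF[5]=6
  step 8: row=6, L[6]='d', prepend. Next row=LF[6]=7
  step 9: row=7, L[7]='d', prepend. Next row=LF[7]=8
Reversed output: ddddddac$

Answer: ddddddac$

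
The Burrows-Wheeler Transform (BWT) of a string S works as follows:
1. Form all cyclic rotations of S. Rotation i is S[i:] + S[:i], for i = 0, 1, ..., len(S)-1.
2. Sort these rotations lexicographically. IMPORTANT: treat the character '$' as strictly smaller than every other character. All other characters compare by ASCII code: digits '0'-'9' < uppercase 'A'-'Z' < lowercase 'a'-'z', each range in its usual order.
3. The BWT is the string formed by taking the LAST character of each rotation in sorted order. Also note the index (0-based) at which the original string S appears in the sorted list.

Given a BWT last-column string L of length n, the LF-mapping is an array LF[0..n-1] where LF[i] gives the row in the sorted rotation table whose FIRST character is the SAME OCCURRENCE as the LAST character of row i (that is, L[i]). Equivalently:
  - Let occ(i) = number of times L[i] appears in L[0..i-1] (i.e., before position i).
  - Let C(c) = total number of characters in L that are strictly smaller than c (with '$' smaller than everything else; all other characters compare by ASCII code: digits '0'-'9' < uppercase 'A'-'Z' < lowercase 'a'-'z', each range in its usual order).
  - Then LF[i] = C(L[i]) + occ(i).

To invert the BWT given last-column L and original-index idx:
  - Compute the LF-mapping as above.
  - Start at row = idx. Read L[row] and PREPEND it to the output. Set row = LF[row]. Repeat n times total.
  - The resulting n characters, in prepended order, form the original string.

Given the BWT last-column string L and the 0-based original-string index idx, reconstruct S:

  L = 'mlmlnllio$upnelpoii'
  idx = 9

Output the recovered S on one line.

LF mapping: 10 5 11 6 12 7 8 2 14 0 18 16 13 1 9 17 15 3 4
Walk LF starting at row 9, prepending L[row]:
  step 1: row=9, L[9]='$', prepend. Next row=LF[9]=0
  step 2: row=0, L[0]='m', prepend. Next row=LF[0]=10
  step 3: row=10, L[10]='u', prepend. Next row=LF[10]=18
  step 4: row=18, L[18]='i', prepend. Next row=LF[18]=4
  step 5: row=4, L[4]='n', prepend. Next row=LF[4]=12
  step 6: row=12, L[12]='n', prepend. Next row=LF[12]=13
  step 7: row=13, L[13]='e', prepend. Next row=LF[13]=1
  step 8: row=1, L[1]='l', prepend. Next row=LF[1]=5
  step 9: row=5, L[5]='l', prepend. Next row=LF[5]=7
  step 10: row=7, L[7]='i', prepend. Next row=LF[7]=2
  step 11: row=2, L[2]='m', prepend. Next row=LF[2]=11
  step 12: row=11, L[11]='p', prepend. Next row=LF[11]=16
  step 13: row=16, L[16]='o', prepend. Next row=LF[16]=15
  step 14: row=15, L[15]='p', prepend. Next row=LF[15]=17
  step 15: row=17, L[17]='i', prepend. Next row=LF[17]=3
  step 16: row=3, L[3]='l', prepend. Next row=LF[3]=6
  step 17: row=6, L[6]='l', prepend. Next row=LF[6]=8
  step 18: row=8, L[8]='o', prepend. Next row=LF[8]=14
  step 19: row=14, L[14]='l', prepend. Next row=LF[14]=9
Reversed output: lollipopmillennium$

Answer: lollipopmillennium$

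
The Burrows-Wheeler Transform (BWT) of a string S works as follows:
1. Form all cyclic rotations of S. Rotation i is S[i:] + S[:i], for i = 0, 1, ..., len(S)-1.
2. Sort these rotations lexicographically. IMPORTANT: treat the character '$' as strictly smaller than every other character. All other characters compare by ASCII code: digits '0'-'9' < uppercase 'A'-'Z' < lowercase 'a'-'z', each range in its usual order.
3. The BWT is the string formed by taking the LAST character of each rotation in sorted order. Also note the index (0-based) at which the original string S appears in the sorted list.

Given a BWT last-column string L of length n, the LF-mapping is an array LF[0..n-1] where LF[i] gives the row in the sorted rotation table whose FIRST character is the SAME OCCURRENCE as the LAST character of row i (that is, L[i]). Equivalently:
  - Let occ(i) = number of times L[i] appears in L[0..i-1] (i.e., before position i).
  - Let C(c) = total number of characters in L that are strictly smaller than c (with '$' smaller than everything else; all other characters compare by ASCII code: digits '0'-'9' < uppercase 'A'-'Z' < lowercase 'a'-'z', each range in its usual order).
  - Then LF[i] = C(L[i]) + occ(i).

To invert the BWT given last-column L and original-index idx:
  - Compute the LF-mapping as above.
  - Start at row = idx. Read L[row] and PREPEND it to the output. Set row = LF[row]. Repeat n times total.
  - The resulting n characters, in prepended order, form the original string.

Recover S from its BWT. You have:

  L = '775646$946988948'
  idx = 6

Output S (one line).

LF mapping: 8 9 4 5 1 6 0 13 2 7 14 10 11 15 3 12
Walk LF starting at row 6, prepending L[row]:
  step 1: row=6, L[6]='$', prepend. Next row=LF[6]=0
  step 2: row=0, L[0]='7', prepend. Next row=LF[0]=8
  step 3: row=8, L[8]='4', prepend. Next row=LF[8]=2
  step 4: row=2, L[2]='5', prepend. Next row=LF[2]=4
  step 5: row=4, L[4]='4', prepend. Next row=LF[4]=1
  step 6: row=1, L[1]='7', prepend. Next row=LF[1]=9
  step 7: row=9, L[9]='6', prepend. Next row=LF[9]=7
  step 8: row=7, L[7]='9', prepend. Next row=LF[7]=13
  step 9: row=13, L[13]='9', prepend. Next row=LF[13]=15
  step 10: row=15, L[15]='8', prepend. Next row=LF[15]=12
  step 11: row=12, L[12]='8', prepend. Next row=LF[12]=11
  step 12: row=11, L[11]='8', prepend. Next row=LF[11]=10
  step 13: row=10, L[10]='9', prepend. Next row=LF[10]=14
  step 14: row=14, L[14]='4', prepend. Next row=LF[14]=3
  step 15: row=3, L[3]='6', prepend. Next row=LF[3]=5
  step 16: row=5, L[5]='6', prepend. Next row=LF[5]=6
Reversed output: 664988899674547$

Answer: 664988899674547$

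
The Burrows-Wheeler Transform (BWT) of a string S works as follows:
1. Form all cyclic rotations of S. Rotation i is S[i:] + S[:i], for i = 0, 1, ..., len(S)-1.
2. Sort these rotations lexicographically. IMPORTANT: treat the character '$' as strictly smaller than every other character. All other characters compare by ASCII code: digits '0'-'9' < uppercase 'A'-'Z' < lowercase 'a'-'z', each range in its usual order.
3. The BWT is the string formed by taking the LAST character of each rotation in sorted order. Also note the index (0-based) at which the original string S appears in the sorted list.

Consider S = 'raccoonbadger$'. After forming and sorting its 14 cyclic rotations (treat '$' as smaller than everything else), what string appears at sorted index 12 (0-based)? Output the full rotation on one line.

Answer: r$raccoonbadge

Derivation:
All 14 rotations (rotation i = S[i:]+S[:i]):
  rot[0] = raccoonbadger$
  rot[1] = accoonbadger$r
  rot[2] = ccoonbadger$ra
  rot[3] = coonbadger$rac
  rot[4] = oonbadger$racc
  rot[5] = onbadger$racco
  rot[6] = nbadger$raccoo
  rot[7] = badger$raccoon
  rot[8] = adger$raccoonb
  rot[9] = dger$raccoonba
  rot[10] = ger$raccoonbad
  rot[11] = er$raccoonbadg
  rot[12] = r$raccoonbadge
  rot[13] = $raccoonbadger
Sorted (with $ < everything):
  sorted[0] = $raccoonbadger
  sorted[1] = accoonbadger$r
  sorted[2] = adger$raccoonb
  sorted[3] = badger$raccoon
  sorted[4] = ccoonbadger$ra
  sorted[5] = coonbadger$rac
  sorted[6] = dger$raccoonba
  sorted[7] = er$raccoonbadg
  sorted[8] = ger$raccoonbad
  sorted[9] = nbadger$raccoo
  sorted[10] = onbadger$racco
  sorted[11] = oonbadger$racc
  sorted[12] = r$raccoonbadge
  sorted[13] = raccoonbadger$
sorted[12] = r$raccoonbadge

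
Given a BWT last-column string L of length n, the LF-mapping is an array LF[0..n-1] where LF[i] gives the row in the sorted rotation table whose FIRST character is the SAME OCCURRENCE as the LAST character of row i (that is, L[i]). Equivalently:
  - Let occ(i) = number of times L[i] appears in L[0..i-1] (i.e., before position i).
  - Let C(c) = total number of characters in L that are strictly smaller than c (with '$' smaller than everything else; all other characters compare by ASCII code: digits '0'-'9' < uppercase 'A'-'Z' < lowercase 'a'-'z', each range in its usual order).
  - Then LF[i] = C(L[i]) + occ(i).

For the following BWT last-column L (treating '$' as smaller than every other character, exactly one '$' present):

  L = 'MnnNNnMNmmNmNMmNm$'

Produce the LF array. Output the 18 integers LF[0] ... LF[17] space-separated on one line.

Answer: 1 15 16 4 5 17 2 6 10 11 7 12 8 3 13 9 14 0

Derivation:
Char counts: '$':1, 'M':3, 'N':6, 'm':5, 'n':3
C (first-col start): C('$')=0, C('M')=1, C('N')=4, C('m')=10, C('n')=15
L[0]='M': occ=0, LF[0]=C('M')+0=1+0=1
L[1]='n': occ=0, LF[1]=C('n')+0=15+0=15
L[2]='n': occ=1, LF[2]=C('n')+1=15+1=16
L[3]='N': occ=0, LF[3]=C('N')+0=4+0=4
L[4]='N': occ=1, LF[4]=C('N')+1=4+1=5
L[5]='n': occ=2, LF[5]=C('n')+2=15+2=17
L[6]='M': occ=1, LF[6]=C('M')+1=1+1=2
L[7]='N': occ=2, LF[7]=C('N')+2=4+2=6
L[8]='m': occ=0, LF[8]=C('m')+0=10+0=10
L[9]='m': occ=1, LF[9]=C('m')+1=10+1=11
L[10]='N': occ=3, LF[10]=C('N')+3=4+3=7
L[11]='m': occ=2, LF[11]=C('m')+2=10+2=12
L[12]='N': occ=4, LF[12]=C('N')+4=4+4=8
L[13]='M': occ=2, LF[13]=C('M')+2=1+2=3
L[14]='m': occ=3, LF[14]=C('m')+3=10+3=13
L[15]='N': occ=5, LF[15]=C('N')+5=4+5=9
L[16]='m': occ=4, LF[16]=C('m')+4=10+4=14
L[17]='$': occ=0, LF[17]=C('$')+0=0+0=0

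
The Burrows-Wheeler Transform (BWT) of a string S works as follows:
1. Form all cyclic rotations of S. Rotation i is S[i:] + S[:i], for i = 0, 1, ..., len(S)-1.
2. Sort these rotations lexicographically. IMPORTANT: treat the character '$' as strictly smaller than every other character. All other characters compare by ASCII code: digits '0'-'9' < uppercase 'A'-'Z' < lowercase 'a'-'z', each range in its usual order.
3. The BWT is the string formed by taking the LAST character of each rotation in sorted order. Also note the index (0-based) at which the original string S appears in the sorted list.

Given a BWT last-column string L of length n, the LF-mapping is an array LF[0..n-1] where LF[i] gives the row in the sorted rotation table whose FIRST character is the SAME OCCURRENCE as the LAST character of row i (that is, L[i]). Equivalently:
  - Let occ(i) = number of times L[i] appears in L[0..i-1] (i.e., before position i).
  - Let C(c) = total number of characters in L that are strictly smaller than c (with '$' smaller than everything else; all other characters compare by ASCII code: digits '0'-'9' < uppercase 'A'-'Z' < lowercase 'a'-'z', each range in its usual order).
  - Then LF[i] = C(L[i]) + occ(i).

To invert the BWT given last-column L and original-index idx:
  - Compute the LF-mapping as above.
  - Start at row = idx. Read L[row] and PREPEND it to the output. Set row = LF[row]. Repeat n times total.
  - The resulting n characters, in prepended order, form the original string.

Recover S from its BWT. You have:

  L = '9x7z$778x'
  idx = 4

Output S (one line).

Answer: 8xz7x779$

Derivation:
LF mapping: 5 6 1 8 0 2 3 4 7
Walk LF starting at row 4, prepending L[row]:
  step 1: row=4, L[4]='$', prepend. Next row=LF[4]=0
  step 2: row=0, L[0]='9', prepend. Next row=LF[0]=5
  step 3: row=5, L[5]='7', prepend. Next row=LF[5]=2
  step 4: row=2, L[2]='7', prepend. Next row=LF[2]=1
  step 5: row=1, L[1]='x', prepend. Next row=LF[1]=6
  step 6: row=6, L[6]='7', prepend. Next row=LF[6]=3
  step 7: row=3, L[3]='z', prepend. Next row=LF[3]=8
  step 8: row=8, L[8]='x', prepend. Next row=LF[8]=7
  step 9: row=7, L[7]='8', prepend. Next row=LF[7]=4
Reversed output: 8xz7x779$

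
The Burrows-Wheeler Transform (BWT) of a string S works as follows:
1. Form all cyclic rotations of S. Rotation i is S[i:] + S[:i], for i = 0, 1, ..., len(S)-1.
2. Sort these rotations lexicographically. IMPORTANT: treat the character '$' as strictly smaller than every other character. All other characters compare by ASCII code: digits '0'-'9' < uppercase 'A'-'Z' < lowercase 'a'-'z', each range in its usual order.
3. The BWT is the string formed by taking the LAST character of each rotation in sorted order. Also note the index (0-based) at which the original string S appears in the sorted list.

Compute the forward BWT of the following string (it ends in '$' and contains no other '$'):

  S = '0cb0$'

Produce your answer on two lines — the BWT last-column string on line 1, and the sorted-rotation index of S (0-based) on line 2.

All 5 rotations (rotation i = S[i:]+S[:i]):
  rot[0] = 0cb0$
  rot[1] = cb0$0
  rot[2] = b0$0c
  rot[3] = 0$0cb
  rot[4] = $0cb0
Sorted (with $ < everything):
  sorted[0] = $0cb0  (last char: '0')
  sorted[1] = 0$0cb  (last char: 'b')
  sorted[2] = 0cb0$  (last char: '$')
  sorted[3] = b0$0c  (last char: 'c')
  sorted[4] = cb0$0  (last char: '0')
Last column: 0b$c0
Original string S is at sorted index 2

Answer: 0b$c0
2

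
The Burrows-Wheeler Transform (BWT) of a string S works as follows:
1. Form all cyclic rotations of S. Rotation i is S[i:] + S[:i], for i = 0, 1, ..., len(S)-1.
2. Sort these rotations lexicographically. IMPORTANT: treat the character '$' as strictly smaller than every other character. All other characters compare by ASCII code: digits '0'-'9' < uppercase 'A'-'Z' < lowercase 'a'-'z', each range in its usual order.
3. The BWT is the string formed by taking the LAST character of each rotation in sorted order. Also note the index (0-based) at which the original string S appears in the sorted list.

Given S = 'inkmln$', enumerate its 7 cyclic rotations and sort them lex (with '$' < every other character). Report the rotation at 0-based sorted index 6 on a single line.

Answer: nkmln$i

Derivation:
All 7 rotations (rotation i = S[i:]+S[:i]):
  rot[0] = inkmln$
  rot[1] = nkmln$i
  rot[2] = kmln$in
  rot[3] = mln$ink
  rot[4] = ln$inkm
  rot[5] = n$inkml
  rot[6] = $inkmln
Sorted (with $ < everything):
  sorted[0] = $inkmln
  sorted[1] = inkmln$
  sorted[2] = kmln$in
  sorted[3] = ln$inkm
  sorted[4] = mln$ink
  sorted[5] = n$inkml
  sorted[6] = nkmln$i
sorted[6] = nkmln$i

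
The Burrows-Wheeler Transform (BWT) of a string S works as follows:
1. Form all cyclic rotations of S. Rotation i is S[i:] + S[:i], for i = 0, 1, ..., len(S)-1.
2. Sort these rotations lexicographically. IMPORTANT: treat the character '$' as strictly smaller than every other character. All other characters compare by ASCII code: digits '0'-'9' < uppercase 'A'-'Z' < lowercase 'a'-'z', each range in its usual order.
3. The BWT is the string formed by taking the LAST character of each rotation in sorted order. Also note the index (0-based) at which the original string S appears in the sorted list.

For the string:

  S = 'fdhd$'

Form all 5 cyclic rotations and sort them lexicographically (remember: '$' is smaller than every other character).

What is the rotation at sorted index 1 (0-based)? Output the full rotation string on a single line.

All 5 rotations (rotation i = S[i:]+S[:i]):
  rot[0] = fdhd$
  rot[1] = dhd$f
  rot[2] = hd$fd
  rot[3] = d$fdh
  rot[4] = $fdhd
Sorted (with $ < everything):
  sorted[0] = $fdhd
  sorted[1] = d$fdh
  sorted[2] = dhd$f
  sorted[3] = fdhd$
  sorted[4] = hd$fd
sorted[1] = d$fdh

Answer: d$fdh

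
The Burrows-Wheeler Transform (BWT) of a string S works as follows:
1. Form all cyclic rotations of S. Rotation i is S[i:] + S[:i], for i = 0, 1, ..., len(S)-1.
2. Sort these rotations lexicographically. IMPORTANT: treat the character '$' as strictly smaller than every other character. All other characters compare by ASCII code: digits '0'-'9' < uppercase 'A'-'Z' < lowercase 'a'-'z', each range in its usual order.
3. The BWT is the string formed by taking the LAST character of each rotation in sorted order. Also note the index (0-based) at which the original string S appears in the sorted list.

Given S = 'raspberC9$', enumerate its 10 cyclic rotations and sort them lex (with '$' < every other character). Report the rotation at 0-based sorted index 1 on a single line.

All 10 rotations (rotation i = S[i:]+S[:i]):
  rot[0] = raspberC9$
  rot[1] = aspberC9$r
  rot[2] = spberC9$ra
  rot[3] = pberC9$ras
  rot[4] = berC9$rasp
  rot[5] = erC9$raspb
  rot[6] = rC9$raspbe
  rot[7] = C9$raspber
  rot[8] = 9$raspberC
  rot[9] = $raspberC9
Sorted (with $ < everything):
  sorted[0] = $raspberC9
  sorted[1] = 9$raspberC
  sorted[2] = C9$raspber
  sorted[3] = aspberC9$r
  sorted[4] = berC9$rasp
  sorted[5] = erC9$raspb
  sorted[6] = pberC9$ras
  sorted[7] = rC9$raspbe
  sorted[8] = raspberC9$
  sorted[9] = spberC9$ra
sorted[1] = 9$raspberC

Answer: 9$raspberC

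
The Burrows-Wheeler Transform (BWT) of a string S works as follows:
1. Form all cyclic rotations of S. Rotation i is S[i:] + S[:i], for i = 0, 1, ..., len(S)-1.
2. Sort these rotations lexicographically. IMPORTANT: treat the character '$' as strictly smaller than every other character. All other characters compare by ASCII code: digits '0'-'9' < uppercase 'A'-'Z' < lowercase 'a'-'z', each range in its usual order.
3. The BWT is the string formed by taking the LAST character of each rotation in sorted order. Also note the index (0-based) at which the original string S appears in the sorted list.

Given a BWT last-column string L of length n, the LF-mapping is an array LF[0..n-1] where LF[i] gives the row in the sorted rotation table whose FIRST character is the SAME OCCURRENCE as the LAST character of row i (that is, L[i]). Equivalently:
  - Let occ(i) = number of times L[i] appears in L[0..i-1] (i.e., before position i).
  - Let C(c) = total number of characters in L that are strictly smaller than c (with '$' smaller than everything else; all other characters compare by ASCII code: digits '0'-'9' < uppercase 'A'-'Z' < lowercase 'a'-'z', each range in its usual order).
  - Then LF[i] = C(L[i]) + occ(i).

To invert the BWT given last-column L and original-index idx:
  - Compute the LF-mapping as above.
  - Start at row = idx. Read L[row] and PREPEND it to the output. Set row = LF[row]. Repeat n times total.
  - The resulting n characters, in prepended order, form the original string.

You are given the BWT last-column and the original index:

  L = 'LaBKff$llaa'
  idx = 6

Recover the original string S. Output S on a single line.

Answer: alfalfaBKL$

Derivation:
LF mapping: 3 4 1 2 7 8 0 9 10 5 6
Walk LF starting at row 6, prepending L[row]:
  step 1: row=6, L[6]='$', prepend. Next row=LF[6]=0
  step 2: row=0, L[0]='L', prepend. Next row=LF[0]=3
  step 3: row=3, L[3]='K', prepend. Next row=LF[3]=2
  step 4: row=2, L[2]='B', prepend. Next row=LF[2]=1
  step 5: row=1, L[1]='a', prepend. Next row=LF[1]=4
  step 6: row=4, L[4]='f', prepend. Next row=LF[4]=7
  step 7: row=7, L[7]='l', prepend. Next row=LF[7]=9
  step 8: row=9, L[9]='a', prepend. Next row=LF[9]=5
  step 9: row=5, L[5]='f', prepend. Next row=LF[5]=8
  step 10: row=8, L[8]='l', prepend. Next row=LF[8]=10
  step 11: row=10, L[10]='a', prepend. Next row=LF[10]=6
Reversed output: alfalfaBKL$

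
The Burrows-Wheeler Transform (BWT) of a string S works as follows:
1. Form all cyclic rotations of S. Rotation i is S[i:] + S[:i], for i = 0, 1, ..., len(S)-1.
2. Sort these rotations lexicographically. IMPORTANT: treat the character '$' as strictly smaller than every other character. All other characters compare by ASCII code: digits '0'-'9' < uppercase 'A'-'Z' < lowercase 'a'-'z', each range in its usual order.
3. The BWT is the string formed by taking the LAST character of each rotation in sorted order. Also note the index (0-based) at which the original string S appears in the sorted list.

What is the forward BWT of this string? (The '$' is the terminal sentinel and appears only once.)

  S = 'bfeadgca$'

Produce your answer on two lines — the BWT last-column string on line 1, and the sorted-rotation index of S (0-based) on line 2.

All 9 rotations (rotation i = S[i:]+S[:i]):
  rot[0] = bfeadgca$
  rot[1] = feadgca$b
  rot[2] = eadgca$bf
  rot[3] = adgca$bfe
  rot[4] = dgca$bfea
  rot[5] = gca$bfead
  rot[6] = ca$bfeadg
  rot[7] = a$bfeadgc
  rot[8] = $bfeadgca
Sorted (with $ < everything):
  sorted[0] = $bfeadgca  (last char: 'a')
  sorted[1] = a$bfeadgc  (last char: 'c')
  sorted[2] = adgca$bfe  (last char: 'e')
  sorted[3] = bfeadgca$  (last char: '$')
  sorted[4] = ca$bfeadg  (last char: 'g')
  sorted[5] = dgca$bfea  (last char: 'a')
  sorted[6] = eadgca$bf  (last char: 'f')
  sorted[7] = feadgca$b  (last char: 'b')
  sorted[8] = gca$bfead  (last char: 'd')
Last column: ace$gafbd
Original string S is at sorted index 3

Answer: ace$gafbd
3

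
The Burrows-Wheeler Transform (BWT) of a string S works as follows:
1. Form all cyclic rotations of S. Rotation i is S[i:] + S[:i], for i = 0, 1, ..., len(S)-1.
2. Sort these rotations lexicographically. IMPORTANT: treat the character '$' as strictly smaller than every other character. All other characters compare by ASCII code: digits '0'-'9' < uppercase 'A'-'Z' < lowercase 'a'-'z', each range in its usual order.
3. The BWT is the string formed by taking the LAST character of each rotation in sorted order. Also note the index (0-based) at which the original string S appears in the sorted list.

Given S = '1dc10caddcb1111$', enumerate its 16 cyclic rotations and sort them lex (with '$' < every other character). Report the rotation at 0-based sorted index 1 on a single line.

Answer: 0caddcb1111$1dc1

Derivation:
All 16 rotations (rotation i = S[i:]+S[:i]):
  rot[0] = 1dc10caddcb1111$
  rot[1] = dc10caddcb1111$1
  rot[2] = c10caddcb1111$1d
  rot[3] = 10caddcb1111$1dc
  rot[4] = 0caddcb1111$1dc1
  rot[5] = caddcb1111$1dc10
  rot[6] = addcb1111$1dc10c
  rot[7] = ddcb1111$1dc10ca
  rot[8] = dcb1111$1dc10cad
  rot[9] = cb1111$1dc10cadd
  rot[10] = b1111$1dc10caddc
  rot[11] = 1111$1dc10caddcb
  rot[12] = 111$1dc10caddcb1
  rot[13] = 11$1dc10caddcb11
  rot[14] = 1$1dc10caddcb111
  rot[15] = $1dc10caddcb1111
Sorted (with $ < everything):
  sorted[0] = $1dc10caddcb1111
  sorted[1] = 0caddcb1111$1dc1
  sorted[2] = 1$1dc10caddcb111
  sorted[3] = 10caddcb1111$1dc
  sorted[4] = 11$1dc10caddcb11
  sorted[5] = 111$1dc10caddcb1
  sorted[6] = 1111$1dc10caddcb
  sorted[7] = 1dc10caddcb1111$
  sorted[8] = addcb1111$1dc10c
  sorted[9] = b1111$1dc10caddc
  sorted[10] = c10caddcb1111$1d
  sorted[11] = caddcb1111$1dc10
  sorted[12] = cb1111$1dc10cadd
  sorted[13] = dc10caddcb1111$1
  sorted[14] = dcb1111$1dc10cad
  sorted[15] = ddcb1111$1dc10ca
sorted[1] = 0caddcb1111$1dc1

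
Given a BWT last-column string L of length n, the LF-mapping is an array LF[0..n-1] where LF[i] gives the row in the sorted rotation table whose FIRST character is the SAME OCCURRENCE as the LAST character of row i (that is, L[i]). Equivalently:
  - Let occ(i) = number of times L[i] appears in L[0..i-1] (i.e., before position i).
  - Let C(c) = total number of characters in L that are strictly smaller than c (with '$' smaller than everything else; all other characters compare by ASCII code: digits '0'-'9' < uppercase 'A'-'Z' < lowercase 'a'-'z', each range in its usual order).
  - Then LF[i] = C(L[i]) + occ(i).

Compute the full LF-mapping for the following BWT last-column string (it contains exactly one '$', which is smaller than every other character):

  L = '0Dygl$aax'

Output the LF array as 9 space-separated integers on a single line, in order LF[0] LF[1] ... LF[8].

Answer: 1 2 8 5 6 0 3 4 7

Derivation:
Char counts: '$':1, '0':1, 'D':1, 'a':2, 'g':1, 'l':1, 'x':1, 'y':1
C (first-col start): C('$')=0, C('0')=1, C('D')=2, C('a')=3, C('g')=5, C('l')=6, C('x')=7, C('y')=8
L[0]='0': occ=0, LF[0]=C('0')+0=1+0=1
L[1]='D': occ=0, LF[1]=C('D')+0=2+0=2
L[2]='y': occ=0, LF[2]=C('y')+0=8+0=8
L[3]='g': occ=0, LF[3]=C('g')+0=5+0=5
L[4]='l': occ=0, LF[4]=C('l')+0=6+0=6
L[5]='$': occ=0, LF[5]=C('$')+0=0+0=0
L[6]='a': occ=0, LF[6]=C('a')+0=3+0=3
L[7]='a': occ=1, LF[7]=C('a')+1=3+1=4
L[8]='x': occ=0, LF[8]=C('x')+0=7+0=7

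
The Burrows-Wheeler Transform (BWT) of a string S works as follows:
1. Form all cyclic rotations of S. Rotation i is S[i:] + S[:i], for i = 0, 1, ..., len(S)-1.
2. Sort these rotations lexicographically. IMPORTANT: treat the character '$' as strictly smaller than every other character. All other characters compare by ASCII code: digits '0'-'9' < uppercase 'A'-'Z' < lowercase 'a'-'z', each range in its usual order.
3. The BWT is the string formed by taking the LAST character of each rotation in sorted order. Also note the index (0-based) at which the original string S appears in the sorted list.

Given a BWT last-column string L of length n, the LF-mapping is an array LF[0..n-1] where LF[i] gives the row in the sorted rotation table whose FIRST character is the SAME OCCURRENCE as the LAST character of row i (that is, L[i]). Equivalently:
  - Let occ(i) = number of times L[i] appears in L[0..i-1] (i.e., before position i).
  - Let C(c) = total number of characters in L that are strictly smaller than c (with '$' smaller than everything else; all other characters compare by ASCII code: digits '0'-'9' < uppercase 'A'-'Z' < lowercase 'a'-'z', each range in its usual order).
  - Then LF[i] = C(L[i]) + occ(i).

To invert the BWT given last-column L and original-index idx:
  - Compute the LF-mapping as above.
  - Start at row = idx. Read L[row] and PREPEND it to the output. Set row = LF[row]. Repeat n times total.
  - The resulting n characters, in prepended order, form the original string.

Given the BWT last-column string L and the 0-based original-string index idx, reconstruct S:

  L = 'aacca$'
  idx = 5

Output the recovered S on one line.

Answer: cacaa$

Derivation:
LF mapping: 1 2 4 5 3 0
Walk LF starting at row 5, prepending L[row]:
  step 1: row=5, L[5]='$', prepend. Next row=LF[5]=0
  step 2: row=0, L[0]='a', prepend. Next row=LF[0]=1
  step 3: row=1, L[1]='a', prepend. Next row=LF[1]=2
  step 4: row=2, L[2]='c', prepend. Next row=LF[2]=4
  step 5: row=4, L[4]='a', prepend. Next row=LF[4]=3
  step 6: row=3, L[3]='c', prepend. Next row=LF[3]=5
Reversed output: cacaa$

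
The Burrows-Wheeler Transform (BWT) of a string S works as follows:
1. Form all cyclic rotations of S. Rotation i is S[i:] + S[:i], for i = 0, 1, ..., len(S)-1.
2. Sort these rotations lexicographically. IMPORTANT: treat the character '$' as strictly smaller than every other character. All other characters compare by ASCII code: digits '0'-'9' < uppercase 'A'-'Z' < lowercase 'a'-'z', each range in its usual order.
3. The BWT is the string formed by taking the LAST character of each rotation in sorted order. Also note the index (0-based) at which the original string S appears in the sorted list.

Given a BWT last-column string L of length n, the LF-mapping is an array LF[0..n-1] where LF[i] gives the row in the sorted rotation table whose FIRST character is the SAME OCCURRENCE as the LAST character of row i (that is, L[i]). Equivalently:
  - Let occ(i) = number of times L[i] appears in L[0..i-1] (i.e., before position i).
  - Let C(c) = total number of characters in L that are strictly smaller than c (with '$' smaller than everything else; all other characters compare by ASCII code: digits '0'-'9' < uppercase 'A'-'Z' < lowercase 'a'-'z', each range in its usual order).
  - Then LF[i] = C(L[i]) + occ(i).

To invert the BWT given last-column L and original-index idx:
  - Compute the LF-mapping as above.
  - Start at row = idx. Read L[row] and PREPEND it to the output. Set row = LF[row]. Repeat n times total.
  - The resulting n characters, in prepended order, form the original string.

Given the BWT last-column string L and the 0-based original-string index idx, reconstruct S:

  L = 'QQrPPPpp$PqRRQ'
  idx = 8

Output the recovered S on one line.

Answer: RpQrPPRqpQPPQ$

Derivation:
LF mapping: 5 6 13 1 2 3 10 11 0 4 12 8 9 7
Walk LF starting at row 8, prepending L[row]:
  step 1: row=8, L[8]='$', prepend. Next row=LF[8]=0
  step 2: row=0, L[0]='Q', prepend. Next row=LF[0]=5
  step 3: row=5, L[5]='P', prepend. Next row=LF[5]=3
  step 4: row=3, L[3]='P', prepend. Next row=LF[3]=1
  step 5: row=1, L[1]='Q', prepend. Next row=LF[1]=6
  step 6: row=6, L[6]='p', prepend. Next row=LF[6]=10
  step 7: row=10, L[10]='q', prepend. Next row=LF[10]=12
  step 8: row=12, L[12]='R', prepend. Next row=LF[12]=9
  step 9: row=9, L[9]='P', prepend. Next row=LF[9]=4
  step 10: row=4, L[4]='P', prepend. Next row=LF[4]=2
  step 11: row=2, L[2]='r', prepend. Next row=LF[2]=13
  step 12: row=13, L[13]='Q', prepend. Next row=LF[13]=7
  step 13: row=7, L[7]='p', prepend. Next row=LF[7]=11
  step 14: row=11, L[11]='R', prepend. Next row=LF[11]=8
Reversed output: RpQrPPRqpQPPQ$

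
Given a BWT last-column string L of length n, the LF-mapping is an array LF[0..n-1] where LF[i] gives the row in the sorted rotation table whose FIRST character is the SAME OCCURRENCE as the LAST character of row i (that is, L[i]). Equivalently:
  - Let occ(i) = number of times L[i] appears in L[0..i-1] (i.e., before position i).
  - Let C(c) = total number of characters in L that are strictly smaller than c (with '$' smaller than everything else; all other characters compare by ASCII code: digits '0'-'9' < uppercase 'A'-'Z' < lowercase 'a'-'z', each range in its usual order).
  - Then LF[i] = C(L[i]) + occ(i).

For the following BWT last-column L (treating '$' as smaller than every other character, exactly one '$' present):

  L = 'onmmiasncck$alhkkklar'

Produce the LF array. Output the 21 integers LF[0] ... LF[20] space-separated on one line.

Char counts: '$':1, 'a':3, 'c':2, 'h':1, 'i':1, 'k':4, 'l':2, 'm':2, 'n':2, 'o':1, 'r':1, 's':1
C (first-col start): C('$')=0, C('a')=1, C('c')=4, C('h')=6, C('i')=7, C('k')=8, C('l')=12, C('m')=14, C('n')=16, C('o')=18, C('r')=19, C('s')=20
L[0]='o': occ=0, LF[0]=C('o')+0=18+0=18
L[1]='n': occ=0, LF[1]=C('n')+0=16+0=16
L[2]='m': occ=0, LF[2]=C('m')+0=14+0=14
L[3]='m': occ=1, LF[3]=C('m')+1=14+1=15
L[4]='i': occ=0, LF[4]=C('i')+0=7+0=7
L[5]='a': occ=0, LF[5]=C('a')+0=1+0=1
L[6]='s': occ=0, LF[6]=C('s')+0=20+0=20
L[7]='n': occ=1, LF[7]=C('n')+1=16+1=17
L[8]='c': occ=0, LF[8]=C('c')+0=4+0=4
L[9]='c': occ=1, LF[9]=C('c')+1=4+1=5
L[10]='k': occ=0, LF[10]=C('k')+0=8+0=8
L[11]='$': occ=0, LF[11]=C('$')+0=0+0=0
L[12]='a': occ=1, LF[12]=C('a')+1=1+1=2
L[13]='l': occ=0, LF[13]=C('l')+0=12+0=12
L[14]='h': occ=0, LF[14]=C('h')+0=6+0=6
L[15]='k': occ=1, LF[15]=C('k')+1=8+1=9
L[16]='k': occ=2, LF[16]=C('k')+2=8+2=10
L[17]='k': occ=3, LF[17]=C('k')+3=8+3=11
L[18]='l': occ=1, LF[18]=C('l')+1=12+1=13
L[19]='a': occ=2, LF[19]=C('a')+2=1+2=3
L[20]='r': occ=0, LF[20]=C('r')+0=19+0=19

Answer: 18 16 14 15 7 1 20 17 4 5 8 0 2 12 6 9 10 11 13 3 19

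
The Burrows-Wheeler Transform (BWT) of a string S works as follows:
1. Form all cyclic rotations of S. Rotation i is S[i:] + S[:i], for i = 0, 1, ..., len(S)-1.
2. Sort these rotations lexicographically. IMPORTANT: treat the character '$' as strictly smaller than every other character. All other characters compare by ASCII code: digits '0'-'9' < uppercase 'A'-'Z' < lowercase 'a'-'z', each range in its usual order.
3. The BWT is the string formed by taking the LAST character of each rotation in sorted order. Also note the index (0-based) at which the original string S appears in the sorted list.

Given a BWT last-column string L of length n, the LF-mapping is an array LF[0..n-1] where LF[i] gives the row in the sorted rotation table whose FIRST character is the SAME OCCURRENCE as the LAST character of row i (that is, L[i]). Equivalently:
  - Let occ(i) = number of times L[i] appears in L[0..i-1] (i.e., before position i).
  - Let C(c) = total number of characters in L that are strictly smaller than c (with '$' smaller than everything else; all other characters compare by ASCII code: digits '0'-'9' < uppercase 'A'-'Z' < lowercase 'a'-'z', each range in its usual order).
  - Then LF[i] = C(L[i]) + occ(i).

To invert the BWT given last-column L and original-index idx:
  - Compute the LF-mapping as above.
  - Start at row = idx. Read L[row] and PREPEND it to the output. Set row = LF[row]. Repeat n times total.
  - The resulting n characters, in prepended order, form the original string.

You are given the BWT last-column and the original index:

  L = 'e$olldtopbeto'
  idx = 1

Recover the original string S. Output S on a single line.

LF mapping: 3 0 7 5 6 2 11 8 10 1 4 12 9
Walk LF starting at row 1, prepending L[row]:
  step 1: row=1, L[1]='$', prepend. Next row=LF[1]=0
  step 2: row=0, L[0]='e', prepend. Next row=LF[0]=3
  step 3: row=3, L[3]='l', prepend. Next row=LF[3]=5
  step 4: row=5, L[5]='d', prepend. Next row=LF[5]=2
  step 5: row=2, L[2]='o', prepend. Next row=LF[2]=7
  step 6: row=7, L[7]='o', prepend. Next row=LF[7]=8
  step 7: row=8, L[8]='p', prepend. Next row=LF[8]=10
  step 8: row=10, L[10]='e', prepend. Next row=LF[10]=4
  step 9: row=4, L[4]='l', prepend. Next row=LF[4]=6
  step 10: row=6, L[6]='t', prepend. Next row=LF[6]=11
  step 11: row=11, L[11]='t', prepend. Next row=LF[11]=12
  step 12: row=12, L[12]='o', prepend. Next row=LF[12]=9
  step 13: row=9, L[9]='b', prepend. Next row=LF[9]=1
Reversed output: bottlepoodle$

Answer: bottlepoodle$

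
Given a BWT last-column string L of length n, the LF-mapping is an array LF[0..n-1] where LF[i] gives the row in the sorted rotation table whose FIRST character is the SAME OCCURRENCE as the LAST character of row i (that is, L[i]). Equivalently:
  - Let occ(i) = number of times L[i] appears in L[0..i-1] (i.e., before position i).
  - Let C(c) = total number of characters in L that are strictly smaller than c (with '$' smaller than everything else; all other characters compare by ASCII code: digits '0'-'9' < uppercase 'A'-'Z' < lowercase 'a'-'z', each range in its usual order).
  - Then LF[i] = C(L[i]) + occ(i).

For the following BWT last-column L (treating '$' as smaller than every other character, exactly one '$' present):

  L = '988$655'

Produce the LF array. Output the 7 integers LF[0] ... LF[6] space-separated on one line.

Char counts: '$':1, '5':2, '6':1, '8':2, '9':1
C (first-col start): C('$')=0, C('5')=1, C('6')=3, C('8')=4, C('9')=6
L[0]='9': occ=0, LF[0]=C('9')+0=6+0=6
L[1]='8': occ=0, LF[1]=C('8')+0=4+0=4
L[2]='8': occ=1, LF[2]=C('8')+1=4+1=5
L[3]='$': occ=0, LF[3]=C('$')+0=0+0=0
L[4]='6': occ=0, LF[4]=C('6')+0=3+0=3
L[5]='5': occ=0, LF[5]=C('5')+0=1+0=1
L[6]='5': occ=1, LF[6]=C('5')+1=1+1=2

Answer: 6 4 5 0 3 1 2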